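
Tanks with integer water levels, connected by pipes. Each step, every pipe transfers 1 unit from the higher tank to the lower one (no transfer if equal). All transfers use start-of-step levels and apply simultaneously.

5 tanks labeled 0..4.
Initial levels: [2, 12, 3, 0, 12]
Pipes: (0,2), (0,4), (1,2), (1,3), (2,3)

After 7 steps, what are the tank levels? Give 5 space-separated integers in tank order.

Step 1: flows [2->0,4->0,1->2,1->3,2->3] -> levels [4 10 2 2 11]
Step 2: flows [0->2,4->0,1->2,1->3,2=3] -> levels [4 8 4 3 10]
Step 3: flows [0=2,4->0,1->2,1->3,2->3] -> levels [5 6 4 5 9]
Step 4: flows [0->2,4->0,1->2,1->3,3->2] -> levels [5 4 7 5 8]
Step 5: flows [2->0,4->0,2->1,3->1,2->3] -> levels [7 6 4 5 7]
Step 6: flows [0->2,0=4,1->2,1->3,3->2] -> levels [6 4 7 5 7]
Step 7: flows [2->0,4->0,2->1,3->1,2->3] -> levels [8 6 4 5 6]

Answer: 8 6 4 5 6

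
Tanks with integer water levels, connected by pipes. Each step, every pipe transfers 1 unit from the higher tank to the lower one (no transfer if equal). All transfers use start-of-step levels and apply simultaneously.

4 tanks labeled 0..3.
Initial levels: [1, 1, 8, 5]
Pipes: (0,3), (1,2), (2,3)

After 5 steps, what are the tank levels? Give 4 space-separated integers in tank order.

Answer: 4 3 5 3

Derivation:
Step 1: flows [3->0,2->1,2->3] -> levels [2 2 6 5]
Step 2: flows [3->0,2->1,2->3] -> levels [3 3 4 5]
Step 3: flows [3->0,2->1,3->2] -> levels [4 4 4 3]
Step 4: flows [0->3,1=2,2->3] -> levels [3 4 3 5]
Step 5: flows [3->0,1->2,3->2] -> levels [4 3 5 3]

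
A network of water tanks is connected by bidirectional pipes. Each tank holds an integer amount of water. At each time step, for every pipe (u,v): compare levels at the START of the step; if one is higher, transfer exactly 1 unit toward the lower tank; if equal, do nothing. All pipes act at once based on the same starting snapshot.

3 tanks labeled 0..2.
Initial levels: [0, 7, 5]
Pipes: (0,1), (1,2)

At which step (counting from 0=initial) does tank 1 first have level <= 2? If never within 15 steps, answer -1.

Step 1: flows [1->0,1->2] -> levels [1 5 6]
Step 2: flows [1->0,2->1] -> levels [2 5 5]
Step 3: flows [1->0,1=2] -> levels [3 4 5]
Step 4: flows [1->0,2->1] -> levels [4 4 4]
Step 5: flows [0=1,1=2] -> levels [4 4 4]
  -> stable; tank 1 stays at 4 > 2
Tank 1 never reaches <=2 within 15 steps

Answer: -1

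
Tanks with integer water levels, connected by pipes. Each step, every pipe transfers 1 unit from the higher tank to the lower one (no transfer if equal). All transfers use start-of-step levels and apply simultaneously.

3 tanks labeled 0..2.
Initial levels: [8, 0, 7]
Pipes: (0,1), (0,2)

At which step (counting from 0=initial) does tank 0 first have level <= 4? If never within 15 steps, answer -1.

Step 1: flows [0->1,0->2] -> levels [6 1 8]
Step 2: flows [0->1,2->0] -> levels [6 2 7]
Step 3: flows [0->1,2->0] -> levels [6 3 6]
Step 4: flows [0->1,0=2] -> levels [5 4 6]
Step 5: flows [0->1,2->0] -> levels [5 5 5]
Step 6: flows [0=1,0=2] -> levels [5 5 5]
  -> stable; tank 0 stays at 5 > 4
Tank 0 never reaches <=4 within 15 steps

Answer: -1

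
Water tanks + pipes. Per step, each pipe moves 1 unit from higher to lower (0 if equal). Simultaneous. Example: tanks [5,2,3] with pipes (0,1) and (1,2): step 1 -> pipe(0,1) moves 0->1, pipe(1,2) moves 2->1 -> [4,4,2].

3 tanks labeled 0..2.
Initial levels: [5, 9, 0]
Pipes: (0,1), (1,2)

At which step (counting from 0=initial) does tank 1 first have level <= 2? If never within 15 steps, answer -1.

Answer: -1

Derivation:
Step 1: flows [1->0,1->2] -> levels [6 7 1]
Step 2: flows [1->0,1->2] -> levels [7 5 2]
Step 3: flows [0->1,1->2] -> levels [6 5 3]
Step 4: flows [0->1,1->2] -> levels [5 5 4]
Step 5: flows [0=1,1->2] -> levels [5 4 5]
Step 6: flows [0->1,2->1] -> levels [4 6 4]
Step 7: flows [1->0,1->2] -> levels [5 4 5]
  -> period-2 cycle (repeats step 5); tank 1 never drops to <=2
Tank 1 never reaches <=2 within 15 steps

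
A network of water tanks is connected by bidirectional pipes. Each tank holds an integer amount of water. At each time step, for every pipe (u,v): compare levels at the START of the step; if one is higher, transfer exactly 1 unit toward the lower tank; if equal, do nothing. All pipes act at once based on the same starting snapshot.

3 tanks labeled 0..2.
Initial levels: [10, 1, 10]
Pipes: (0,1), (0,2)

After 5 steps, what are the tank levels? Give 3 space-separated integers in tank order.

Step 1: flows [0->1,0=2] -> levels [9 2 10]
Step 2: flows [0->1,2->0] -> levels [9 3 9]
Step 3: flows [0->1,0=2] -> levels [8 4 9]
Step 4: flows [0->1,2->0] -> levels [8 5 8]
Step 5: flows [0->1,0=2] -> levels [7 6 8]

Answer: 7 6 8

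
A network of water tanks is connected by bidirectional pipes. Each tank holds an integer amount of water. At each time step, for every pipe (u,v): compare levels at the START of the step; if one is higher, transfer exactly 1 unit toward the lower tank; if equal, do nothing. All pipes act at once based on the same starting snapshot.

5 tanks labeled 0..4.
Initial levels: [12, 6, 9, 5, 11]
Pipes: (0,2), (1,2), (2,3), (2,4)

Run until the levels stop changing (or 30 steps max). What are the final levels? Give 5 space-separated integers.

Step 1: flows [0->2,2->1,2->3,4->2] -> levels [11 7 9 6 10]
Step 2: flows [0->2,2->1,2->3,4->2] -> levels [10 8 9 7 9]
Step 3: flows [0->2,2->1,2->3,2=4] -> levels [9 9 8 8 9]
Step 4: flows [0->2,1->2,2=3,4->2] -> levels [8 8 11 8 8]
Step 5: flows [2->0,2->1,2->3,2->4] -> levels [9 9 7 9 9]
Step 6: flows [0->2,1->2,3->2,4->2] -> levels [8 8 11 8 8]
  -> period-2 cycle: step 6 state = step 4 state; never stabilizes
  -> state at step 30: (30-4) mod 2 = 0, same as step 4 -> [8 8 11 8 8]

Answer: 8 8 11 8 8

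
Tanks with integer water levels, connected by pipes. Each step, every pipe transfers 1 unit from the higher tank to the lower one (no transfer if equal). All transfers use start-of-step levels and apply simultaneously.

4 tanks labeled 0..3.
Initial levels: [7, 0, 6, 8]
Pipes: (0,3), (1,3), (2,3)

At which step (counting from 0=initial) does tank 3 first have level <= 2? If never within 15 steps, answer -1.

Answer: -1

Derivation:
Step 1: flows [3->0,3->1,3->2] -> levels [8 1 7 5]
Step 2: flows [0->3,3->1,2->3] -> levels [7 2 6 6]
Step 3: flows [0->3,3->1,2=3] -> levels [6 3 6 6]
Step 4: flows [0=3,3->1,2=3] -> levels [6 4 6 5]
Step 5: flows [0->3,3->1,2->3] -> levels [5 5 5 6]
Step 6: flows [3->0,3->1,3->2] -> levels [6 6 6 3]
Step 7: flows [0->3,1->3,2->3] -> levels [5 5 5 6]
  -> period-2 cycle (repeats step 5); tank 3 never drops to <=2
Tank 3 never reaches <=2 within 15 steps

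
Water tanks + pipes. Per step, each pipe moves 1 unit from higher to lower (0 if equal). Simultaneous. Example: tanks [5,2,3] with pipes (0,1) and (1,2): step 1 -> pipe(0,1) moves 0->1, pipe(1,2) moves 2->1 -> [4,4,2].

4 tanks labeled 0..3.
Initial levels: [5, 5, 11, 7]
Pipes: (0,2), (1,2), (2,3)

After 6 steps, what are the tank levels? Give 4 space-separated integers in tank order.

Answer: 7 7 6 8

Derivation:
Step 1: flows [2->0,2->1,2->3] -> levels [6 6 8 8]
Step 2: flows [2->0,2->1,2=3] -> levels [7 7 6 8]
Step 3: flows [0->2,1->2,3->2] -> levels [6 6 9 7]
Step 4: flows [2->0,2->1,2->3] -> levels [7 7 6 8]
  -> period-2 cycle: step 4 state = step 2 state
  -> state at step 6: (6-2) mod 2 = 0, same as step 2 -> [7 7 6 8]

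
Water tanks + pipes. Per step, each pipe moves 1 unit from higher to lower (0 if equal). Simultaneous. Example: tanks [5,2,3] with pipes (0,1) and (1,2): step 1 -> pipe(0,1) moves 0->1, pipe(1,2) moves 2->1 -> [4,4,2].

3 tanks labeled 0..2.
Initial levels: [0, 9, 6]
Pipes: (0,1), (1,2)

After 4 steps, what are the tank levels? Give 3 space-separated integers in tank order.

Step 1: flows [1->0,1->2] -> levels [1 7 7]
Step 2: flows [1->0,1=2] -> levels [2 6 7]
Step 3: flows [1->0,2->1] -> levels [3 6 6]
Step 4: flows [1->0,1=2] -> levels [4 5 6]

Answer: 4 5 6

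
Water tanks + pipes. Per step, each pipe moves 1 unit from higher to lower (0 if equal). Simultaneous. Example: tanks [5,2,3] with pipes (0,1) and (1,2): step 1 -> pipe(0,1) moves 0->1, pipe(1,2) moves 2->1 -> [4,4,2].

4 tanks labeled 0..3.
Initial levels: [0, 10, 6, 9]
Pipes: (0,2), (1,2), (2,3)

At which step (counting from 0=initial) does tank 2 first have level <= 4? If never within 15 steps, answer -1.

Answer: 7

Derivation:
Step 1: flows [2->0,1->2,3->2] -> levels [1 9 7 8]
Step 2: flows [2->0,1->2,3->2] -> levels [2 8 8 7]
Step 3: flows [2->0,1=2,2->3] -> levels [3 8 6 8]
Step 4: flows [2->0,1->2,3->2] -> levels [4 7 7 7]
Step 5: flows [2->0,1=2,2=3] -> levels [5 7 6 7]
Step 6: flows [2->0,1->2,3->2] -> levels [6 6 7 6]
Step 7: flows [2->0,2->1,2->3] -> levels [7 7 4 7]
Tank 2 first reaches <=4 at step 7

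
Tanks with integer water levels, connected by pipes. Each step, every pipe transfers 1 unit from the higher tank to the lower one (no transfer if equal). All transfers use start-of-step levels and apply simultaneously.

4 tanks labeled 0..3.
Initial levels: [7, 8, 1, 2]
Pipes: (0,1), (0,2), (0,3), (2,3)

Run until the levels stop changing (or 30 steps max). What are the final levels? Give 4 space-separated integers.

Step 1: flows [1->0,0->2,0->3,3->2] -> levels [6 7 3 2]
Step 2: flows [1->0,0->2,0->3,2->3] -> levels [5 6 3 4]
Step 3: flows [1->0,0->2,0->3,3->2] -> levels [4 5 5 4]
Step 4: flows [1->0,2->0,0=3,2->3] -> levels [6 4 3 5]
Step 5: flows [0->1,0->2,0->3,3->2] -> levels [3 5 5 5]
Step 6: flows [1->0,2->0,3->0,2=3] -> levels [6 4 4 4]
Step 7: flows [0->1,0->2,0->3,2=3] -> levels [3 5 5 5]
  -> period-2 cycle: step 7 state = step 5 state; never stabilizes
  -> state at step 30: (30-5) mod 2 = 1, same as step 6 -> [6 4 4 4]

Answer: 6 4 4 4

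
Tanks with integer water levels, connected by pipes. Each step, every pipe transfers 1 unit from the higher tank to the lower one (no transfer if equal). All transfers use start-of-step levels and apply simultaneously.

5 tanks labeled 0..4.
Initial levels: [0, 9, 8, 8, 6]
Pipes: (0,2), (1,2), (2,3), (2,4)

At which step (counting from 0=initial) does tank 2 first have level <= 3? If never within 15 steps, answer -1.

Answer: -1

Derivation:
Step 1: flows [2->0,1->2,2=3,2->4] -> levels [1 8 7 8 7]
Step 2: flows [2->0,1->2,3->2,2=4] -> levels [2 7 8 7 7]
Step 3: flows [2->0,2->1,2->3,2->4] -> levels [3 8 4 8 8]
Step 4: flows [2->0,1->2,3->2,4->2] -> levels [4 7 6 7 7]
Step 5: flows [2->0,1->2,3->2,4->2] -> levels [5 6 8 6 6]
Step 6: flows [2->0,2->1,2->3,2->4] -> levels [6 7 4 7 7]
Step 7: flows [0->2,1->2,3->2,4->2] -> levels [5 6 8 6 6]
  -> period-2 cycle (repeats step 5); tank 2 never drops to <=3
Tank 2 never reaches <=3 within 15 steps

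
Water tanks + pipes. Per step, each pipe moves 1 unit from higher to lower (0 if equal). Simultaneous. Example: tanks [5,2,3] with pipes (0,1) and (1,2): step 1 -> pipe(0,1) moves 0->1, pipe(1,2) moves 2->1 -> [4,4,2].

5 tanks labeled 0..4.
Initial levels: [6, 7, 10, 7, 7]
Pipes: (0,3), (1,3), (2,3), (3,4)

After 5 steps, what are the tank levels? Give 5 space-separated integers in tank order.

Step 1: flows [3->0,1=3,2->3,3=4] -> levels [7 7 9 7 7]
Step 2: flows [0=3,1=3,2->3,3=4] -> levels [7 7 8 8 7]
Step 3: flows [3->0,3->1,2=3,3->4] -> levels [8 8 8 5 8]
Step 4: flows [0->3,1->3,2->3,4->3] -> levels [7 7 7 9 7]
Step 5: flows [3->0,3->1,3->2,3->4] -> levels [8 8 8 5 8]

Answer: 8 8 8 5 8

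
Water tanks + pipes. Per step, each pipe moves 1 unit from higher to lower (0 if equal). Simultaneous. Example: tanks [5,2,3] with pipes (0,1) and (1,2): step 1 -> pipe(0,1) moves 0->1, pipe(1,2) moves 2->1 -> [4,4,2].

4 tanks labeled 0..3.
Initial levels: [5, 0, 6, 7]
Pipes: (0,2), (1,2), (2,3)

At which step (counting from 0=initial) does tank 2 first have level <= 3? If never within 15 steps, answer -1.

Answer: 3

Derivation:
Step 1: flows [2->0,2->1,3->2] -> levels [6 1 5 6]
Step 2: flows [0->2,2->1,3->2] -> levels [5 2 6 5]
Step 3: flows [2->0,2->1,2->3] -> levels [6 3 3 6]
Tank 2 first reaches <=3 at step 3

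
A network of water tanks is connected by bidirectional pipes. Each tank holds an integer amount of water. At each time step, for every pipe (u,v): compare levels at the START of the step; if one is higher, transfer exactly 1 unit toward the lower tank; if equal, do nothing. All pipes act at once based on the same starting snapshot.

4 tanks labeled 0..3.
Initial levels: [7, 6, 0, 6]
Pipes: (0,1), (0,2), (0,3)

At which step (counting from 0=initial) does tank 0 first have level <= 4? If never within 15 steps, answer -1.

Step 1: flows [0->1,0->2,0->3] -> levels [4 7 1 7]
Tank 0 first reaches <=4 at step 1

Answer: 1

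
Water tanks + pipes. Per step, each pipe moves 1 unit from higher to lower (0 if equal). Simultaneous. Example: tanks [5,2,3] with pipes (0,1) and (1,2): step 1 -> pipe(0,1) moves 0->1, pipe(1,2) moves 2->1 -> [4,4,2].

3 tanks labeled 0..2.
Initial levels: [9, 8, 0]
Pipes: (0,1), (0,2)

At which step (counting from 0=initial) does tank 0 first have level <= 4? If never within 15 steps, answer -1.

Step 1: flows [0->1,0->2] -> levels [7 9 1]
Step 2: flows [1->0,0->2] -> levels [7 8 2]
Step 3: flows [1->0,0->2] -> levels [7 7 3]
Step 4: flows [0=1,0->2] -> levels [6 7 4]
Step 5: flows [1->0,0->2] -> levels [6 6 5]
Step 6: flows [0=1,0->2] -> levels [5 6 6]
Step 7: flows [1->0,2->0] -> levels [7 5 5]
Step 8: flows [0->1,0->2] -> levels [5 6 6]
  -> period-2 cycle (repeats step 6); tank 0 never drops to <=4
Tank 0 never reaches <=4 within 15 steps

Answer: -1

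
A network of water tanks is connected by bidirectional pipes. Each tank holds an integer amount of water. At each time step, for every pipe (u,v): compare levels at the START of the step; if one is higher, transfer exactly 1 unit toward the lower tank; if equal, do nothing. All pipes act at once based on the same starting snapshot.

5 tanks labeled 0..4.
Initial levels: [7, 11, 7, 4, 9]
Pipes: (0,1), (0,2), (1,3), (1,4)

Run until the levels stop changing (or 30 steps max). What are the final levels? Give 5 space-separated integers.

Answer: 7 9 8 7 7

Derivation:
Step 1: flows [1->0,0=2,1->3,1->4] -> levels [8 8 7 5 10]
Step 2: flows [0=1,0->2,1->3,4->1] -> levels [7 8 8 6 9]
Step 3: flows [1->0,2->0,1->3,4->1] -> levels [9 7 7 7 8]
Step 4: flows [0->1,0->2,1=3,4->1] -> levels [7 9 8 7 7]
Step 5: flows [1->0,2->0,1->3,1->4] -> levels [9 6 7 8 8]
Step 6: flows [0->1,0->2,3->1,4->1] -> levels [7 9 8 7 7]
  -> period-2 cycle: step 6 state = step 4 state; never stabilizes
  -> state at step 30: (30-4) mod 2 = 0, same as step 4 -> [7 9 8 7 7]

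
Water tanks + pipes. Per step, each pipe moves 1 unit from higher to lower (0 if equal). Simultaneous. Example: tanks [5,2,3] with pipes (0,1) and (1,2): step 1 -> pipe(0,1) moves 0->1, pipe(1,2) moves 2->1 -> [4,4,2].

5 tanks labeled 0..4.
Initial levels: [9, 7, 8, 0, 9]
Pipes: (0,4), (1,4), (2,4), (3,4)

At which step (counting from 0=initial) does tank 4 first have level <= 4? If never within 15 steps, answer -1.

Answer: 5

Derivation:
Step 1: flows [0=4,4->1,4->2,4->3] -> levels [9 8 9 1 6]
Step 2: flows [0->4,1->4,2->4,4->3] -> levels [8 7 8 2 8]
Step 3: flows [0=4,4->1,2=4,4->3] -> levels [8 8 8 3 6]
Step 4: flows [0->4,1->4,2->4,4->3] -> levels [7 7 7 4 8]
Step 5: flows [4->0,4->1,4->2,4->3] -> levels [8 8 8 5 4]
Tank 4 first reaches <=4 at step 5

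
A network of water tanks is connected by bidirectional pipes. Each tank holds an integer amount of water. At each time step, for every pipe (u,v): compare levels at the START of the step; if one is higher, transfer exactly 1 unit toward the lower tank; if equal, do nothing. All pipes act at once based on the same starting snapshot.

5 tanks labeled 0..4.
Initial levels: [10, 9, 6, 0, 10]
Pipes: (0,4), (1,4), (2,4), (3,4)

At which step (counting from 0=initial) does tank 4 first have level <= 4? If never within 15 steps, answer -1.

Answer: -1

Derivation:
Step 1: flows [0=4,4->1,4->2,4->3] -> levels [10 10 7 1 7]
Step 2: flows [0->4,1->4,2=4,4->3] -> levels [9 9 7 2 8]
Step 3: flows [0->4,1->4,4->2,4->3] -> levels [8 8 8 3 8]
Step 4: flows [0=4,1=4,2=4,4->3] -> levels [8 8 8 4 7]
Step 5: flows [0->4,1->4,2->4,4->3] -> levels [7 7 7 5 9]
Step 6: flows [4->0,4->1,4->2,4->3] -> levels [8 8 8 6 5]
Step 7: flows [0->4,1->4,2->4,3->4] -> levels [7 7 7 5 9]
  -> period-2 cycle (repeats step 5); tank 4 never drops to <=4
Tank 4 never reaches <=4 within 15 steps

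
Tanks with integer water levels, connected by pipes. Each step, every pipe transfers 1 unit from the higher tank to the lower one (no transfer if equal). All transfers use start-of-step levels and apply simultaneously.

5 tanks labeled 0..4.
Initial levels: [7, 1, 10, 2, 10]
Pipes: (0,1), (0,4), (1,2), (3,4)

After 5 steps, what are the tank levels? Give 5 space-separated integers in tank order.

Step 1: flows [0->1,4->0,2->1,4->3] -> levels [7 3 9 3 8]
Step 2: flows [0->1,4->0,2->1,4->3] -> levels [7 5 8 4 6]
Step 3: flows [0->1,0->4,2->1,4->3] -> levels [5 7 7 5 6]
Step 4: flows [1->0,4->0,1=2,4->3] -> levels [7 6 7 6 4]
Step 5: flows [0->1,0->4,2->1,3->4] -> levels [5 8 6 5 6]

Answer: 5 8 6 5 6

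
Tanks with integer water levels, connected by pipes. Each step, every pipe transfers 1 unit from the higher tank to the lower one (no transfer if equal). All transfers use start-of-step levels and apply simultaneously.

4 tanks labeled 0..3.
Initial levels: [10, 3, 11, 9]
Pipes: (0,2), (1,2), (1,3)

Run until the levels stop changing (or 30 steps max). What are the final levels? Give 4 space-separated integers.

Answer: 9 9 7 8

Derivation:
Step 1: flows [2->0,2->1,3->1] -> levels [11 5 9 8]
Step 2: flows [0->2,2->1,3->1] -> levels [10 7 9 7]
Step 3: flows [0->2,2->1,1=3] -> levels [9 8 9 7]
Step 4: flows [0=2,2->1,1->3] -> levels [9 8 8 8]
Step 5: flows [0->2,1=2,1=3] -> levels [8 8 9 8]
Step 6: flows [2->0,2->1,1=3] -> levels [9 9 7 8]
Step 7: flows [0->2,1->2,1->3] -> levels [8 7 9 9]
Step 8: flows [2->0,2->1,3->1] -> levels [9 9 7 8]
  -> period-2 cycle: step 8 state = step 6 state; never stabilizes
  -> state at step 30: (30-6) mod 2 = 0, same as step 6 -> [9 9 7 8]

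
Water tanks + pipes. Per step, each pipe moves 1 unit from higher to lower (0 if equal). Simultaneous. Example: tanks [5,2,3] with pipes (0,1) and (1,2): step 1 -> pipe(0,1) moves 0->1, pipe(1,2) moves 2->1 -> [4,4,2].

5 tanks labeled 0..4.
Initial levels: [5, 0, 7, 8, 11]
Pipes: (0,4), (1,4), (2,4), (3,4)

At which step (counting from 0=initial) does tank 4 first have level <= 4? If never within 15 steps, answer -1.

Step 1: flows [4->0,4->1,4->2,4->3] -> levels [6 1 8 9 7]
Step 2: flows [4->0,4->1,2->4,3->4] -> levels [7 2 7 8 7]
Step 3: flows [0=4,4->1,2=4,3->4] -> levels [7 3 7 7 7]
Step 4: flows [0=4,4->1,2=4,3=4] -> levels [7 4 7 7 6]
Step 5: flows [0->4,4->1,2->4,3->4] -> levels [6 5 6 6 8]
Step 6: flows [4->0,4->1,4->2,4->3] -> levels [7 6 7 7 4]
Tank 4 first reaches <=4 at step 6

Answer: 6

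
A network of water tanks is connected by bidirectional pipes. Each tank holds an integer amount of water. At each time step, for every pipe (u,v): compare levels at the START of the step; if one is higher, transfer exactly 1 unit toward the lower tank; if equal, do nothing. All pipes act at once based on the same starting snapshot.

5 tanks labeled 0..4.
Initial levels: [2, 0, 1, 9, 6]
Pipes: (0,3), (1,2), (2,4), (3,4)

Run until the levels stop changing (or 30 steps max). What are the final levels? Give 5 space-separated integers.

Step 1: flows [3->0,2->1,4->2,3->4] -> levels [3 1 1 7 6]
Step 2: flows [3->0,1=2,4->2,3->4] -> levels [4 1 2 5 6]
Step 3: flows [3->0,2->1,4->2,4->3] -> levels [5 2 2 5 4]
Step 4: flows [0=3,1=2,4->2,3->4] -> levels [5 2 3 4 4]
Step 5: flows [0->3,2->1,4->2,3=4] -> levels [4 3 3 5 3]
Step 6: flows [3->0,1=2,2=4,3->4] -> levels [5 3 3 3 4]
Step 7: flows [0->3,1=2,4->2,4->3] -> levels [4 3 4 5 2]
Step 8: flows [3->0,2->1,2->4,3->4] -> levels [5 4 2 3 4]
Step 9: flows [0->3,1->2,4->2,4->3] -> levels [4 3 4 5 2]
  -> period-2 cycle: step 9 state = step 7 state; never stabilizes
  -> state at step 30: (30-7) mod 2 = 1, same as step 8 -> [5 4 2 3 4]

Answer: 5 4 2 3 4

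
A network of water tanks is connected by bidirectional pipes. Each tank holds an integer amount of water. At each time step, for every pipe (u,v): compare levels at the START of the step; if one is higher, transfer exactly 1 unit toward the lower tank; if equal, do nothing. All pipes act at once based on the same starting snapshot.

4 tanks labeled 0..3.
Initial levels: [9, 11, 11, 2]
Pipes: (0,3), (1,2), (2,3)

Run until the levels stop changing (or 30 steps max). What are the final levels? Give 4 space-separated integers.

Step 1: flows [0->3,1=2,2->3] -> levels [8 11 10 4]
Step 2: flows [0->3,1->2,2->3] -> levels [7 10 10 6]
Step 3: flows [0->3,1=2,2->3] -> levels [6 10 9 8]
Step 4: flows [3->0,1->2,2->3] -> levels [7 9 9 8]
Step 5: flows [3->0,1=2,2->3] -> levels [8 9 8 8]
Step 6: flows [0=3,1->2,2=3] -> levels [8 8 9 8]
Step 7: flows [0=3,2->1,2->3] -> levels [8 9 7 9]
Step 8: flows [3->0,1->2,3->2] -> levels [9 8 9 7]
Step 9: flows [0->3,2->1,2->3] -> levels [8 9 7 9]
  -> period-2 cycle: step 9 state = step 7 state; never stabilizes
  -> state at step 30: (30-7) mod 2 = 1, same as step 8 -> [9 8 9 7]

Answer: 9 8 9 7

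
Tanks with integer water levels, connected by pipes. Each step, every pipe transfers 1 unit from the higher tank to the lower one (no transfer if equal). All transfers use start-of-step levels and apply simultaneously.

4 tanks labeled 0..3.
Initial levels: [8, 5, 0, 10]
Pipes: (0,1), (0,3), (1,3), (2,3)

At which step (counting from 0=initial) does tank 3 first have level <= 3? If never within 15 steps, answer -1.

Answer: -1

Derivation:
Step 1: flows [0->1,3->0,3->1,3->2] -> levels [8 7 1 7]
Step 2: flows [0->1,0->3,1=3,3->2] -> levels [6 8 2 7]
Step 3: flows [1->0,3->0,1->3,3->2] -> levels [8 6 3 6]
Step 4: flows [0->1,0->3,1=3,3->2] -> levels [6 7 4 6]
Step 5: flows [1->0,0=3,1->3,3->2] -> levels [7 5 5 6]
Step 6: flows [0->1,0->3,3->1,3->2] -> levels [5 7 6 5]
Step 7: flows [1->0,0=3,1->3,2->3] -> levels [6 5 5 7]
Step 8: flows [0->1,3->0,3->1,3->2] -> levels [6 7 6 4]
Step 9: flows [1->0,0->3,1->3,2->3] -> levels [6 5 5 7]
  -> period-2 cycle (repeats step 7); tank 3 never drops to <=3
Tank 3 never reaches <=3 within 15 steps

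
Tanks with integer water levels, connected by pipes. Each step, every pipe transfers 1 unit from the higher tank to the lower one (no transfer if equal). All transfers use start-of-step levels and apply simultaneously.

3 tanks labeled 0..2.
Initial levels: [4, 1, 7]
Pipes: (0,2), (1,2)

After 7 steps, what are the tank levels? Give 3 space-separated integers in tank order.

Answer: 4 4 4

Derivation:
Step 1: flows [2->0,2->1] -> levels [5 2 5]
Step 2: flows [0=2,2->1] -> levels [5 3 4]
Step 3: flows [0->2,2->1] -> levels [4 4 4]
Step 4: flows [0=2,1=2] -> levels [4 4 4]
  -> stable; steps 5..7 unchanged -> [4 4 4]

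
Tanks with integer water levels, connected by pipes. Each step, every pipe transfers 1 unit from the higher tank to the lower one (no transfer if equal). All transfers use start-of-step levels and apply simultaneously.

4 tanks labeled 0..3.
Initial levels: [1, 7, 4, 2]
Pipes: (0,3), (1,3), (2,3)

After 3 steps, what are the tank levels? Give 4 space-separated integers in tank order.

Answer: 3 4 3 4

Derivation:
Step 1: flows [3->0,1->3,2->3] -> levels [2 6 3 3]
Step 2: flows [3->0,1->3,2=3] -> levels [3 5 3 3]
Step 3: flows [0=3,1->3,2=3] -> levels [3 4 3 4]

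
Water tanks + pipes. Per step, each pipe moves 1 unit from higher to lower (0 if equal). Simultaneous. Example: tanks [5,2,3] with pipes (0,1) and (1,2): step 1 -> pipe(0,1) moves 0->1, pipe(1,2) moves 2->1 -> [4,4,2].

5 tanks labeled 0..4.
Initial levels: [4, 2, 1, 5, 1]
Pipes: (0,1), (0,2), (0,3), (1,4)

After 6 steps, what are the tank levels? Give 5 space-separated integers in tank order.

Answer: 2 3 3 3 2

Derivation:
Step 1: flows [0->1,0->2,3->0,1->4] -> levels [3 2 2 4 2]
Step 2: flows [0->1,0->2,3->0,1=4] -> levels [2 3 3 3 2]
Step 3: flows [1->0,2->0,3->0,1->4] -> levels [5 1 2 2 3]
Step 4: flows [0->1,0->2,0->3,4->1] -> levels [2 3 3 3 2]
  -> period-2 cycle: step 4 state = step 2 state
  -> state at step 6: (6-2) mod 2 = 0, same as step 2 -> [2 3 3 3 2]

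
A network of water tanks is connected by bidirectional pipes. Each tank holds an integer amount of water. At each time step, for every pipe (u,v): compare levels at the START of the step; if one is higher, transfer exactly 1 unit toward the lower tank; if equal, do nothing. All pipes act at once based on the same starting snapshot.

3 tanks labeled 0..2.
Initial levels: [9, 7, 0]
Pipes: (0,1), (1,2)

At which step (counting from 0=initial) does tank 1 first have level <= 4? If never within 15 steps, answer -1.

Answer: 7

Derivation:
Step 1: flows [0->1,1->2] -> levels [8 7 1]
Step 2: flows [0->1,1->2] -> levels [7 7 2]
Step 3: flows [0=1,1->2] -> levels [7 6 3]
Step 4: flows [0->1,1->2] -> levels [6 6 4]
Step 5: flows [0=1,1->2] -> levels [6 5 5]
Step 6: flows [0->1,1=2] -> levels [5 6 5]
Step 7: flows [1->0,1->2] -> levels [6 4 6]
Tank 1 first reaches <=4 at step 7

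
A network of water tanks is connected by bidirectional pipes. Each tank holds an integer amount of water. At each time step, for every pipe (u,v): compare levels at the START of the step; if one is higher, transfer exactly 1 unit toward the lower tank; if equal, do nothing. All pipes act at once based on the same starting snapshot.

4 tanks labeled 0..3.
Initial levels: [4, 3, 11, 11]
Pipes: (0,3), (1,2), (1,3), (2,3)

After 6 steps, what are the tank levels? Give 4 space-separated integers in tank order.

Answer: 6 7 7 9

Derivation:
Step 1: flows [3->0,2->1,3->1,2=3] -> levels [5 5 10 9]
Step 2: flows [3->0,2->1,3->1,2->3] -> levels [6 7 8 8]
Step 3: flows [3->0,2->1,3->1,2=3] -> levels [7 9 7 6]
Step 4: flows [0->3,1->2,1->3,2->3] -> levels [6 7 7 9]
Step 5: flows [3->0,1=2,3->1,3->2] -> levels [7 8 8 6]
Step 6: flows [0->3,1=2,1->3,2->3] -> levels [6 7 7 9]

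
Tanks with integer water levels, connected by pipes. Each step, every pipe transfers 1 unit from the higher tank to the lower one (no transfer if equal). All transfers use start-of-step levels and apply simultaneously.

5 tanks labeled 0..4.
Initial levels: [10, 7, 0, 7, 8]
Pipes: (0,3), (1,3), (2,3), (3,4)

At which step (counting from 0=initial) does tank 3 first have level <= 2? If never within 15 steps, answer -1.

Answer: -1

Derivation:
Step 1: flows [0->3,1=3,3->2,4->3] -> levels [9 7 1 8 7]
Step 2: flows [0->3,3->1,3->2,3->4] -> levels [8 8 2 6 8]
Step 3: flows [0->3,1->3,3->2,4->3] -> levels [7 7 3 8 7]
Step 4: flows [3->0,3->1,3->2,3->4] -> levels [8 8 4 4 8]
Step 5: flows [0->3,1->3,2=3,4->3] -> levels [7 7 4 7 7]
Step 6: flows [0=3,1=3,3->2,3=4] -> levels [7 7 5 6 7]
Step 7: flows [0->3,1->3,3->2,4->3] -> levels [6 6 6 8 6]
Step 8: flows [3->0,3->1,3->2,3->4] -> levels [7 7 7 4 7]
Step 9: flows [0->3,1->3,2->3,4->3] -> levels [6 6 6 8 6]
  -> period-2 cycle (repeats step 7); tank 3 never drops to <=2
Tank 3 never reaches <=2 within 15 steps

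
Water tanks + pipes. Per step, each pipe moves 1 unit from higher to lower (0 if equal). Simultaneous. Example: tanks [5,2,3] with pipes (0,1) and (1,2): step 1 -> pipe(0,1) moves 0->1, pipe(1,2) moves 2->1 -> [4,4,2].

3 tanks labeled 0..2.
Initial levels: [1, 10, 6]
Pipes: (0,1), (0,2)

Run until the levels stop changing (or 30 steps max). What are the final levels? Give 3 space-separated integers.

Answer: 7 5 5

Derivation:
Step 1: flows [1->0,2->0] -> levels [3 9 5]
Step 2: flows [1->0,2->0] -> levels [5 8 4]
Step 3: flows [1->0,0->2] -> levels [5 7 5]
Step 4: flows [1->0,0=2] -> levels [6 6 5]
Step 5: flows [0=1,0->2] -> levels [5 6 6]
Step 6: flows [1->0,2->0] -> levels [7 5 5]
Step 7: flows [0->1,0->2] -> levels [5 6 6]
  -> period-2 cycle: step 7 state = step 5 state; never stabilizes
  -> state at step 30: (30-5) mod 2 = 1, same as step 6 -> [7 5 5]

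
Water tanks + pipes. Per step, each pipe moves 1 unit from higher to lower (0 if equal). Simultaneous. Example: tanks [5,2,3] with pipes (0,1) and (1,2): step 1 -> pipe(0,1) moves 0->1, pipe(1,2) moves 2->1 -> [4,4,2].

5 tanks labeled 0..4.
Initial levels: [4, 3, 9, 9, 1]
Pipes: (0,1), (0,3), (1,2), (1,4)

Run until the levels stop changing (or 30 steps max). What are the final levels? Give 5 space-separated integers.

Step 1: flows [0->1,3->0,2->1,1->4] -> levels [4 4 8 8 2]
Step 2: flows [0=1,3->0,2->1,1->4] -> levels [5 4 7 7 3]
Step 3: flows [0->1,3->0,2->1,1->4] -> levels [5 5 6 6 4]
Step 4: flows [0=1,3->0,2->1,1->4] -> levels [6 5 5 5 5]
Step 5: flows [0->1,0->3,1=2,1=4] -> levels [4 6 5 6 5]
Step 6: flows [1->0,3->0,1->2,1->4] -> levels [6 3 6 5 6]
Step 7: flows [0->1,0->3,2->1,4->1] -> levels [4 6 5 6 5]
  -> period-2 cycle: step 7 state = step 5 state; never stabilizes
  -> state at step 30: (30-5) mod 2 = 1, same as step 6 -> [6 3 6 5 6]

Answer: 6 3 6 5 6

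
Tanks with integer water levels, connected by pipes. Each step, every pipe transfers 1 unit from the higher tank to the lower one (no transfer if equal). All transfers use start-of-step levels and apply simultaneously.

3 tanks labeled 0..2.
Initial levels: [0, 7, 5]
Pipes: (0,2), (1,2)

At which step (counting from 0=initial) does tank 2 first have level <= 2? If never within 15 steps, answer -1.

Answer: -1

Derivation:
Step 1: flows [2->0,1->2] -> levels [1 6 5]
Step 2: flows [2->0,1->2] -> levels [2 5 5]
Step 3: flows [2->0,1=2] -> levels [3 5 4]
Step 4: flows [2->0,1->2] -> levels [4 4 4]
Step 5: flows [0=2,1=2] -> levels [4 4 4]
  -> stable; tank 2 stays at 4 > 2
Tank 2 never reaches <=2 within 15 steps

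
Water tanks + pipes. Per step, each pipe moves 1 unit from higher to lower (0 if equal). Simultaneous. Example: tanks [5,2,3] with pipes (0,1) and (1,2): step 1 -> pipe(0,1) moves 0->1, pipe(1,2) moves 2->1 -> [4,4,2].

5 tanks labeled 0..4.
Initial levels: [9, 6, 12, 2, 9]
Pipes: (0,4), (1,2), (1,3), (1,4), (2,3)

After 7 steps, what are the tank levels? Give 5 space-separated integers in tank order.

Answer: 7 6 8 8 9

Derivation:
Step 1: flows [0=4,2->1,1->3,4->1,2->3] -> levels [9 7 10 4 8]
Step 2: flows [0->4,2->1,1->3,4->1,2->3] -> levels [8 8 8 6 8]
Step 3: flows [0=4,1=2,1->3,1=4,2->3] -> levels [8 7 7 8 8]
Step 4: flows [0=4,1=2,3->1,4->1,3->2] -> levels [8 9 8 6 7]
Step 5: flows [0->4,1->2,1->3,1->4,2->3] -> levels [7 6 8 8 9]
Step 6: flows [4->0,2->1,3->1,4->1,2=3] -> levels [8 9 7 7 7]
Step 7: flows [0->4,1->2,1->3,1->4,2=3] -> levels [7 6 8 8 9]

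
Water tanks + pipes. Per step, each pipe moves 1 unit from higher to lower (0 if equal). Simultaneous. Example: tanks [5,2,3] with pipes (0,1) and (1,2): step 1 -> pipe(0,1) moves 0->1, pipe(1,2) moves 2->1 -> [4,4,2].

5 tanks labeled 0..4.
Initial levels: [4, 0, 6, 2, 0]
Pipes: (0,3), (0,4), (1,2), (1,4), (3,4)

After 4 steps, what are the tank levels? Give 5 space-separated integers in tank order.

Answer: 2 4 3 2 1

Derivation:
Step 1: flows [0->3,0->4,2->1,1=4,3->4] -> levels [2 1 5 2 2]
Step 2: flows [0=3,0=4,2->1,4->1,3=4] -> levels [2 3 4 2 1]
Step 3: flows [0=3,0->4,2->1,1->4,3->4] -> levels [1 3 3 1 4]
Step 4: flows [0=3,4->0,1=2,4->1,4->3] -> levels [2 4 3 2 1]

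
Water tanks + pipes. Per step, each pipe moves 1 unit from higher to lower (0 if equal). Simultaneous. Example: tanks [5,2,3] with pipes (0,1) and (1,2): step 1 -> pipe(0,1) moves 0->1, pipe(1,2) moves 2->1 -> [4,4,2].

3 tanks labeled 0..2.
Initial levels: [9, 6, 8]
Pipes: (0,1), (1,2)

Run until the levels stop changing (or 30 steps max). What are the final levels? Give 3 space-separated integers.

Answer: 8 7 8

Derivation:
Step 1: flows [0->1,2->1] -> levels [8 8 7]
Step 2: flows [0=1,1->2] -> levels [8 7 8]
Step 3: flows [0->1,2->1] -> levels [7 9 7]
Step 4: flows [1->0,1->2] -> levels [8 7 8]
  -> period-2 cycle: step 4 state = step 2 state; never stabilizes
  -> state at step 30: (30-2) mod 2 = 0, same as step 2 -> [8 7 8]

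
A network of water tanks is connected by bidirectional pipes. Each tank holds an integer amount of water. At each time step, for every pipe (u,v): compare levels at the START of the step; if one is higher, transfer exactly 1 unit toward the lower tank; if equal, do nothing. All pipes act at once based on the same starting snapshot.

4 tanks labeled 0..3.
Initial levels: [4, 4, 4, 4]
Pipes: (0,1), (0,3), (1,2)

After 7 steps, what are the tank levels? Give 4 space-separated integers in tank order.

Answer: 4 4 4 4

Derivation:
Step 1: flows [0=1,0=3,1=2] -> levels [4 4 4 4]
  -> stable; steps 2..7 unchanged -> [4 4 4 4]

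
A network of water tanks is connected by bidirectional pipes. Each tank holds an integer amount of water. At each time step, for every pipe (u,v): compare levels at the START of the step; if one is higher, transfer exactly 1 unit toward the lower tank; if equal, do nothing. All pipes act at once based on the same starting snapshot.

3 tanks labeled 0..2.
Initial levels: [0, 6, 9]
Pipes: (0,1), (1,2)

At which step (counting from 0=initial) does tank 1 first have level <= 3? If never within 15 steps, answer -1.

Answer: -1

Derivation:
Step 1: flows [1->0,2->1] -> levels [1 6 8]
Step 2: flows [1->0,2->1] -> levels [2 6 7]
Step 3: flows [1->0,2->1] -> levels [3 6 6]
Step 4: flows [1->0,1=2] -> levels [4 5 6]
Step 5: flows [1->0,2->1] -> levels [5 5 5]
Step 6: flows [0=1,1=2] -> levels [5 5 5]
  -> stable; tank 1 stays at 5 > 3
Tank 1 never reaches <=3 within 15 steps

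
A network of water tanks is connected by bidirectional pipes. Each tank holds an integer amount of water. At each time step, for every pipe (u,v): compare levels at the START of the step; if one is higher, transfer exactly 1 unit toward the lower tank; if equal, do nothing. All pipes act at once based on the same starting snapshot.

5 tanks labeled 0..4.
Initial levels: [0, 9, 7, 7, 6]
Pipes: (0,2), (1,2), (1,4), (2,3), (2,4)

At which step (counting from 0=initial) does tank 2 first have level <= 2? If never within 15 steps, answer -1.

Step 1: flows [2->0,1->2,1->4,2=3,2->4] -> levels [1 7 6 7 8]
Step 2: flows [2->0,1->2,4->1,3->2,4->2] -> levels [2 7 8 6 6]
Step 3: flows [2->0,2->1,1->4,2->3,2->4] -> levels [3 7 4 7 8]
Step 4: flows [2->0,1->2,4->1,3->2,4->2] -> levels [4 7 6 6 6]
Step 5: flows [2->0,1->2,1->4,2=3,2=4] -> levels [5 5 6 6 7]
Step 6: flows [2->0,2->1,4->1,2=3,4->2] -> levels [6 7 5 6 5]
Step 7: flows [0->2,1->2,1->4,3->2,2=4] -> levels [5 5 8 5 6]
Step 8: flows [2->0,2->1,4->1,2->3,2->4] -> levels [6 7 4 6 6]
Step 9: flows [0->2,1->2,1->4,3->2,4->2] -> levels [5 5 8 5 6]
  -> period-2 cycle (repeats step 7); tank 2 never drops to <=2
Tank 2 never reaches <=2 within 15 steps

Answer: -1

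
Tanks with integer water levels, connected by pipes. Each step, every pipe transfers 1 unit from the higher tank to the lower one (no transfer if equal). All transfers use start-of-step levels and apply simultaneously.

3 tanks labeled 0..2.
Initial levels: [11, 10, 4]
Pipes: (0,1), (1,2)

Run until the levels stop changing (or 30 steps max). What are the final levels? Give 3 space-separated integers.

Step 1: flows [0->1,1->2] -> levels [10 10 5]
Step 2: flows [0=1,1->2] -> levels [10 9 6]
Step 3: flows [0->1,1->2] -> levels [9 9 7]
Step 4: flows [0=1,1->2] -> levels [9 8 8]
Step 5: flows [0->1,1=2] -> levels [8 9 8]
Step 6: flows [1->0,1->2] -> levels [9 7 9]
Step 7: flows [0->1,2->1] -> levels [8 9 8]
  -> period-2 cycle: step 7 state = step 5 state; never stabilizes
  -> state at step 30: (30-5) mod 2 = 1, same as step 6 -> [9 7 9]

Answer: 9 7 9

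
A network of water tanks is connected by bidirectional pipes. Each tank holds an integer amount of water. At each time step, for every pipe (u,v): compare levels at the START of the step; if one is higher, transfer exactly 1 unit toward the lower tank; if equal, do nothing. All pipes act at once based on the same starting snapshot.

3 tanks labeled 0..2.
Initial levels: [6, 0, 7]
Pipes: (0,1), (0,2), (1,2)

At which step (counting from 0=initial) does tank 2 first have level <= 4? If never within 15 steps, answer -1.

Answer: 3

Derivation:
Step 1: flows [0->1,2->0,2->1] -> levels [6 2 5]
Step 2: flows [0->1,0->2,2->1] -> levels [4 4 5]
Step 3: flows [0=1,2->0,2->1] -> levels [5 5 3]
Tank 2 first reaches <=4 at step 3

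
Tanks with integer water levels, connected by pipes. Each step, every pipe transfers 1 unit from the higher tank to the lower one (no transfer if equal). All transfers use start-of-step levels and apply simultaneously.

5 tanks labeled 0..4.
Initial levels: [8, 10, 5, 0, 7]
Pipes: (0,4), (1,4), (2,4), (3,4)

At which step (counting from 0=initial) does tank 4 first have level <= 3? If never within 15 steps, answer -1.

Step 1: flows [0->4,1->4,4->2,4->3] -> levels [7 9 6 1 7]
Step 2: flows [0=4,1->4,4->2,4->3] -> levels [7 8 7 2 6]
Step 3: flows [0->4,1->4,2->4,4->3] -> levels [6 7 6 3 8]
Step 4: flows [4->0,4->1,4->2,4->3] -> levels [7 8 7 4 4]
Step 5: flows [0->4,1->4,2->4,3=4] -> levels [6 7 6 4 7]
Step 6: flows [4->0,1=4,4->2,4->3] -> levels [7 7 7 5 4]
Step 7: flows [0->4,1->4,2->4,3->4] -> levels [6 6 6 4 8]
Step 8: flows [4->0,4->1,4->2,4->3] -> levels [7 7 7 5 4]
  -> period-2 cycle (repeats step 6); tank 4 never drops to <=3
Tank 4 never reaches <=3 within 15 steps

Answer: -1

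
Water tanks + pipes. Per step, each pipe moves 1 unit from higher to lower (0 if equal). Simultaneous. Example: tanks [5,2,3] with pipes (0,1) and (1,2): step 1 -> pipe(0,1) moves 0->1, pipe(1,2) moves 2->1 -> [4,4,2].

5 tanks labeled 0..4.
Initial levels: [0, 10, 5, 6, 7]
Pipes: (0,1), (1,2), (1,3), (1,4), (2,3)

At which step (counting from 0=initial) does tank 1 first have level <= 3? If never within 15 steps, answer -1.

Answer: 5

Derivation:
Step 1: flows [1->0,1->2,1->3,1->4,3->2] -> levels [1 6 7 6 8]
Step 2: flows [1->0,2->1,1=3,4->1,2->3] -> levels [2 7 5 7 7]
Step 3: flows [1->0,1->2,1=3,1=4,3->2] -> levels [3 5 7 6 7]
Step 4: flows [1->0,2->1,3->1,4->1,2->3] -> levels [4 7 5 6 6]
Step 5: flows [1->0,1->2,1->3,1->4,3->2] -> levels [5 3 7 6 7]
Tank 1 first reaches <=3 at step 5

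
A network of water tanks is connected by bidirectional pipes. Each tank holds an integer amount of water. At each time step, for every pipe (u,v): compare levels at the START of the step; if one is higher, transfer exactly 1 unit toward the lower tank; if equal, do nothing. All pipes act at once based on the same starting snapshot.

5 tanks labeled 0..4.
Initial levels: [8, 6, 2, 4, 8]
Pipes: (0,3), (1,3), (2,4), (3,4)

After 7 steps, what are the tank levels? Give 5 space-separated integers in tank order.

Answer: 6 5 5 8 4

Derivation:
Step 1: flows [0->3,1->3,4->2,4->3] -> levels [7 5 3 7 6]
Step 2: flows [0=3,3->1,4->2,3->4] -> levels [7 6 4 5 6]
Step 3: flows [0->3,1->3,4->2,4->3] -> levels [6 5 5 8 4]
Step 4: flows [3->0,3->1,2->4,3->4] -> levels [7 6 4 5 6]
  -> period-2 cycle: step 4 state = step 2 state
  -> state at step 7: (7-2) mod 2 = 1, same as step 3 -> [6 5 5 8 4]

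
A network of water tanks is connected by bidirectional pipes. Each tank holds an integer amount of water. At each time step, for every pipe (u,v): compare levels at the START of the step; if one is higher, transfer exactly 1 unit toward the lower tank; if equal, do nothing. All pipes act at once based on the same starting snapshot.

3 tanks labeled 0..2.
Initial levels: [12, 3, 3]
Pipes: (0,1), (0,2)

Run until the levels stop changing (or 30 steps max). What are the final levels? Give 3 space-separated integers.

Answer: 6 6 6

Derivation:
Step 1: flows [0->1,0->2] -> levels [10 4 4]
Step 2: flows [0->1,0->2] -> levels [8 5 5]
Step 3: flows [0->1,0->2] -> levels [6 6 6]
Step 4: flows [0=1,0=2] -> levels [6 6 6]
  -> stable (no change)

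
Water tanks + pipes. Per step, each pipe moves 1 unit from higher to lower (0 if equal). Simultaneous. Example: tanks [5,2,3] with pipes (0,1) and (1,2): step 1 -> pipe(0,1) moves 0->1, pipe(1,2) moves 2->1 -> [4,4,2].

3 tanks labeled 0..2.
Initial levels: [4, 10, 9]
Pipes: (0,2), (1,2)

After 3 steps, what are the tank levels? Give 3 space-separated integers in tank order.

Answer: 7 8 8

Derivation:
Step 1: flows [2->0,1->2] -> levels [5 9 9]
Step 2: flows [2->0,1=2] -> levels [6 9 8]
Step 3: flows [2->0,1->2] -> levels [7 8 8]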